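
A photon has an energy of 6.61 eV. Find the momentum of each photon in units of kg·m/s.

Use c = 2.99792458e8 m/s, 1 eV = 1.602176634e-19 J.
Convert to SI: E = 6.61 eV = 1.0590e-18 J.
Apply p = E/c: p = 3.533e-27 kg·m/s.
So p ≈ 3.53e-27 kg·m/s.

3.53e-27 kg·m/s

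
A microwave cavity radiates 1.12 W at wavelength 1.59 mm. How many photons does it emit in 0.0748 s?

6.71e20 photons

Total energy: E_total = P·t = 1.12 × 0.0748 = 0.08378 J.
Per-photon energy: E = 1.249e-22 J.
N = E_total / E_photon = 6.71e20.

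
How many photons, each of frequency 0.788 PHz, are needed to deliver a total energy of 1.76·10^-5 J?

Per-photon energy: E = 5.221·10^-19 J (from frequency = 0.788 PHz).
N = E_total / E_photon = 1.76·10^-5 J / 5.221·10^-19 J = 3.37·10^13.

3.37·10^13 photons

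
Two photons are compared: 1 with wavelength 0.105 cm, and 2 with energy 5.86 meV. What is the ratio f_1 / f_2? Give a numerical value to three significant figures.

0.202

f_1 = 2.855 × 10^11 Hz (from wavelength = 0.105 cm, via f = c/λ).
f_2 = 1.417 × 10^12 Hz (from energy = 5.86 meV, via f = E/h).
Ratio = 2.855 × 10^11 / 1.417 × 10^12 = 0.202.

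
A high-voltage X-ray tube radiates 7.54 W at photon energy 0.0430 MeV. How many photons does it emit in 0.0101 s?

1.11e13 photons

Total energy: E_total = P·t = 7.54 × 0.0101 = 0.07615 J.
Per-photon energy: E = 6.889e-15 J.
N = E_total / E_photon = 1.11e13.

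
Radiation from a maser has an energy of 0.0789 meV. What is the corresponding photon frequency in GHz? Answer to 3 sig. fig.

19.1 GHz

Take h = 6.62607015 × 10^-34 J·s, 1 eV = 1.602176634 × 10^-19 J.
In SI units: E = 0.0789 meV = 1.2641 × 10^-23 J.
The photon relation is f = E/h, giving f = 1.908 × 10^10 Hz.
Converting to GHz: f = 19.08 GHz ≈ 19.1 GHz.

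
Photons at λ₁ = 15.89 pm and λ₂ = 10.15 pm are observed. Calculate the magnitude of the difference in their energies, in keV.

Using E = hc/λ: E₁ = 1.2501e-14 J, E₂ = 1.9571e-14 J.
|ΔE| = |1.2501e-14 − 1.9571e-14| = 7.07e-15 J = 44.1 keV.

44.1 keV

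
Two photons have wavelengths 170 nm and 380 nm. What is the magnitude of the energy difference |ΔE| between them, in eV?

Using E = hc/λ: E₁ = 1.168 × 10^-18 J, E₂ = 5.227 × 10^-19 J.
|ΔE| = |1.168 × 10^-18 − 5.227 × 10^-19| = 6.46 × 10^-19 J = 4.03 eV.

4.03 eV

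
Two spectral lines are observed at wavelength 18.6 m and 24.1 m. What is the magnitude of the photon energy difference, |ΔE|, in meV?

Using E = hc/λ: E₁ = 1.068e-26 J, E₂ = 8.243e-27 J.
|ΔE| = |1.068e-26 − 8.243e-27| = 2.44e-27 J = 1.52e-5 meV.

1.52e-5 meV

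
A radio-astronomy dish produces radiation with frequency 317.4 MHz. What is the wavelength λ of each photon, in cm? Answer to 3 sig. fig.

94.5 cm

Take c = 2.99792458 × 10^8 m/s.
First convert: f = 317.4 MHz = 3.174 × 10^8 Hz.
Apply λ = c/f: λ = 0.9445 m.
Converting to cm: λ = 94.45 cm ≈ 94.5 cm.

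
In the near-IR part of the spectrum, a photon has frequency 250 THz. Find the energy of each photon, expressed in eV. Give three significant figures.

Take h = 6.62607015 × 10^-34 J·s, 1 eV = 1.602176634 × 10^-19 J.
Convert to SI: f = 250 THz = 2.50 × 10^14 Hz.
Since E = hf for a photon, E = 1.657 × 10^-19 J.
Converting to eV: E = 1.034 eV ≈ 1.03 eV.

1.03 eV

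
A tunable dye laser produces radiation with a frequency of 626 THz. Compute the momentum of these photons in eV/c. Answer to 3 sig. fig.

In SI units: f = 626 THz = 6.26e14 Hz.
The photon relation is p = hf/c, giving p = 1.384e-27 kg·m/s.
Converting to eV/c: p = 2.589 eV/c ≈ 2.59 eV/c.

2.59 eV/c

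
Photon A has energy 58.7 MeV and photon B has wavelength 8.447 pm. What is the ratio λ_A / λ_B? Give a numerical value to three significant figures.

λ_A = 2.112e-14 m (from energy = 58.7 MeV, via λ = hc/E).
λ_B = 8.447e-12 m (from wavelength = 8.447 pm, via λ given directly).
Ratio = 2.112e-14 / 8.447e-12 = 2.50e-3.

2.50e-3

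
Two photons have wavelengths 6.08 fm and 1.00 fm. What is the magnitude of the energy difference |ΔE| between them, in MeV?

1040 MeV

Using E = hc/λ: E₁ = 3.267 × 10^-11 J, E₂ = 1.986 × 10^-10 J.
|ΔE| = |3.267 × 10^-11 − 1.986 × 10^-10| = 1.66 × 10^-10 J = 1040 MeV.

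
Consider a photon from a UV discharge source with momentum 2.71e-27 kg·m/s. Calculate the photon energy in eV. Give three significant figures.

Since E = pc for a photon, E = 8.124e-19 J.
Converting to eV: E = 5.071 eV ≈ 5.07 eV.

5.07 eV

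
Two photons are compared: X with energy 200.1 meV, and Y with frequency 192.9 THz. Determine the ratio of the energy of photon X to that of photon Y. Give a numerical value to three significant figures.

E_X = 3.206e-20 J (from energy = 200.1 meV, via E given directly).
E_Y = 1.278e-19 J (from frequency = 192.9 THz, via E = hf).
Ratio = 3.206e-20 / 1.278e-19 = 0.251.

0.251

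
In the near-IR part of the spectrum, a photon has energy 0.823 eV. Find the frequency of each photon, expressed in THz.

199 THz

(h = 6.62607015e-34 J·s, 1 eV = 1.602176634e-19 J.)
Convert to SI: E = 0.823 eV = 1.3186e-19 J.
Since f = E/h for a photon, f = 1.990e14 Hz.
Converting to THz: f = 199.0 THz ≈ 199 THz.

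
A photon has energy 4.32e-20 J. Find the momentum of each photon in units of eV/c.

0.270 eV/c

The photon relation is p = E/c, giving p = 1.441e-28 kg·m/s.
Converting to eV/c: p = 0.2696 eV/c ≈ 0.270 eV/c.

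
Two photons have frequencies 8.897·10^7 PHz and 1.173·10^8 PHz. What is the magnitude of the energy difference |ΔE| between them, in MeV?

Using E = hf: E₁ = 5.8952·10^-11 J, E₂ = 7.7724·10^-11 J.
|ΔE| = |5.8952·10^-11 − 7.7724·10^-11| = 1.88·10^-11 J = 117 MeV.

117 MeV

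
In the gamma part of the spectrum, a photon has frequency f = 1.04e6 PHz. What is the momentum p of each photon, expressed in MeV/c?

4.30 MeV/c

Use h = 6.62607015e-34 J·s, c = 2.99792458e8 m/s, 1 eV = 1.602176634e-19 J.
In SI units: f = 1.04e6 PHz = 1.04e21 Hz.
Since p = hf/c for a photon, p = 2.299e-21 kg·m/s.
Converting to MeV/c: p = 4.301 MeV/c ≈ 4.30 MeV/c.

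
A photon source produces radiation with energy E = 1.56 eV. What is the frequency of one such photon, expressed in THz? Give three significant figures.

Take h = 6.62607015 × 10^-34 J·s, 1 eV = 1.602176634 × 10^-19 J.
Convert to SI: E = 1.56 eV = 2.4994 × 10^-19 J.
Apply f = E/h: f = 3.772 × 10^14 Hz.
Converting to THz: f = 377.2 THz ≈ 377 THz.

377 THz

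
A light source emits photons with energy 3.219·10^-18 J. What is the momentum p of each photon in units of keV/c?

0.0201 keV/c

Use c = 2.99792458·10^8 m/s, 1 eV = 1.602176634·10^-19 J.
For a photon p = E/c, so p = 1.074·10^-26 kg·m/s.
Converting to keV/c: p = 0.02009 keV/c ≈ 0.0201 keV/c.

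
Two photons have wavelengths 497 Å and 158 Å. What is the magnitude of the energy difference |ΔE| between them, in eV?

53.5 eV

Using E = hc/λ: E₁ = 3.997 × 10^-18 J, E₂ = 1.257 × 10^-17 J.
|ΔE| = |3.997 × 10^-18 − 1.257 × 10^-17| = 8.58 × 10^-18 J = 53.5 eV.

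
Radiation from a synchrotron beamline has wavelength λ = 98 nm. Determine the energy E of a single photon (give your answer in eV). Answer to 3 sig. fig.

12.7 eV

In SI units: λ = 98 nm = 9.8 × 10^-8 m.
For a photon E = hc/λ, so E = 2.027 × 10^-18 J.
Converting to eV: E = 12.65 eV ≈ 12.7 eV.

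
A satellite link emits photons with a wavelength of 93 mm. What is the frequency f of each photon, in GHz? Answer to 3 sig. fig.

(c = 2.99792458e8 m/s.)
First convert: λ = 93 mm = 0.093 m.
For a photon f = c/λ, so f = 3.224e9 Hz.
Converting to GHz: f = 3.224 GHz ≈ 3.22 GHz.

3.22 GHz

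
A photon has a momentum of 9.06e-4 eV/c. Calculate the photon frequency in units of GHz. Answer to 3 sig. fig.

Convert to SI: p = 9.06e-4 eV/c = 4.8419e-31 kg·m/s.
The photon relation is f = pc/h, giving f = 2.191e11 Hz.
Converting to GHz: f = 219.1 GHz ≈ 219 GHz.

219 GHz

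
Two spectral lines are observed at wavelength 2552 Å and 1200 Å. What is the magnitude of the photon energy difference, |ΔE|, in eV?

Using E = hc/λ: E₁ = 7.7839 × 10^-19 J, E₂ = 1.6554 × 10^-18 J.
|ΔE| = |7.7839 × 10^-19 − 1.6554 × 10^-18| = 8.77 × 10^-19 J = 5.47 eV.

5.47 eV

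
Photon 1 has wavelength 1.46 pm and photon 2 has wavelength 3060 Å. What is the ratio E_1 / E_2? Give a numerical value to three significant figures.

2.10·10^5

E_1 = 1.361·10^-13 J (from wavelength = 1.46 pm, via E = hc/λ).
E_2 = 6.492·10^-19 J (from wavelength = 3060 Å, via E = hc/λ).
Ratio = 1.361·10^-13 / 6.492·10^-19 = 2.10·10^5.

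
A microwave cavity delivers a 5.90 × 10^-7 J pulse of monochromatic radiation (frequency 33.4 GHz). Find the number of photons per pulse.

2.67 × 10^16 photons

Per-photon energy: E = 2.213 × 10^-23 J (from frequency = 33.4 GHz).
N = E_total / E_photon = 5.90 × 10^-7 J / 2.213 × 10^-23 J = 2.67 × 10^16.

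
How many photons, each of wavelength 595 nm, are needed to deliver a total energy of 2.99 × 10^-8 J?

Per-photon energy: E = 3.339 × 10^-19 J (from wavelength = 595 nm).
N = E_total / E_photon = 2.99 × 10^-8 J / 3.339 × 10^-19 J = 8.96 × 10^10.

8.96 × 10^10 photons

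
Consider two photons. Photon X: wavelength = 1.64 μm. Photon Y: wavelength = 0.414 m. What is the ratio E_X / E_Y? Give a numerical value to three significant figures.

2.52e5

E_X = 1.211e-19 J (from wavelength = 1.64 μm, via E = hc/λ).
E_Y = 4.798e-25 J (from wavelength = 0.414 m, via E = hc/λ).
Ratio = 1.211e-19 / 4.798e-25 = 2.52e5.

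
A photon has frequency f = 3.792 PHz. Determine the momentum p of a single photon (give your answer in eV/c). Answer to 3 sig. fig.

15.7 eV/c

First convert: f = 3.792 PHz = 3.792 × 10^15 Hz.
The photon relation is p = hf/c, giving p = 8.381 × 10^-27 kg·m/s.
Converting to eV/c: p = 15.68 eV/c ≈ 15.7 eV/c.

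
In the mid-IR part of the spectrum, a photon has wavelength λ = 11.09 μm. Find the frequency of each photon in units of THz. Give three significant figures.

First convert: λ = 11.09 μm = 1.109 × 10^-5 m.
For a photon f = c/λ, so f = 2.703 × 10^13 Hz.
Converting to THz: f = 27.03 THz ≈ 27.0 THz.

27.0 THz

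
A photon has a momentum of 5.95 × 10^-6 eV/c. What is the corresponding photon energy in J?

First convert: p = 5.95 × 10^-6 eV/c = 3.1799 × 10^-33 kg·m/s.
The photon relation is E = pc, giving E = 9.533 × 10^-25 J.
So E ≈ 9.53 × 10^-25 J.

9.53 × 10^-25 J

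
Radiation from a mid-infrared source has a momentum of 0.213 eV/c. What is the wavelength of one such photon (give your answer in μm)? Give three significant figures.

5.82 μm

Convert to SI: p = 0.213 eV/c = 1.1383e-28 kg·m/s.
For a photon λ = h/p, so λ = 5.821e-6 m.
Converting to μm: λ = 5.821 μm ≈ 5.82 μm.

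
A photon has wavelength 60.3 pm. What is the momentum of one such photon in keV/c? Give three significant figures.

20.6 keV/c

First convert: λ = 60.3 pm = 6.03e-11 m.
For a photon p = h/λ, so p = 1.099e-23 kg·m/s.
Converting to keV/c: p = 20.56 keV/c ≈ 20.6 keV/c.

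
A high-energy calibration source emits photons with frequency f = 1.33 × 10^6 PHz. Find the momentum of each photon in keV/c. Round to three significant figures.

5500 keV/c

In SI units: f = 1.33 × 10^6 PHz = 1.33 × 10^21 Hz.
For a photon p = hf/c, so p = 2.940 × 10^-21 kg·m/s.
Converting to keV/c: p = 5500 keV/c ≈ 5500 keV/c.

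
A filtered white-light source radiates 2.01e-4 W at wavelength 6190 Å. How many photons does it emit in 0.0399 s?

Total energy: E_total = P·t = 2.01e-4 × 0.0399 = 8.020e-6 J.
Per-photon energy: E = 3.209e-19 J.
N = E_total / E_photon = 2.50e13.

2.50e13 photons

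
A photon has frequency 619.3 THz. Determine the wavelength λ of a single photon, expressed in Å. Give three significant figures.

4840 Å

First convert: f = 619.3 THz = 6.193e14 Hz.
Apply λ = c/f: λ = 4.841e-7 m.
Converting to Å: λ = 4841 Å ≈ 4840 Å.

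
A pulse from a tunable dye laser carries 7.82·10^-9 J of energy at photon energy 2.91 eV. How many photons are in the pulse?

1.68·10^10 photons

Per-photon energy: E = 4.662·10^-19 J (from energy = 2.91 eV).
N = E_total / E_photon = 7.82·10^-9 J / 4.662·10^-19 J = 1.68·10^10.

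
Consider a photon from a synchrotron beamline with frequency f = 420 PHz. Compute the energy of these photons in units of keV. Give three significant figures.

First convert: f = 420 PHz = 4.2e17 Hz.
Apply E = hf: E = 2.783e-16 J.
Converting to keV: E = 1.737 keV ≈ 1.74 keV.

1.74 keV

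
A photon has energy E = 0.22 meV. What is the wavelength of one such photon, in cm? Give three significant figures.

0.564 cm

Convert to SI: E = 0.22 meV = 3.5248 × 10^-23 J.
For a photon λ = hc/E, so λ = 0.005636 m.
Converting to cm: λ = 0.5636 cm ≈ 0.564 cm.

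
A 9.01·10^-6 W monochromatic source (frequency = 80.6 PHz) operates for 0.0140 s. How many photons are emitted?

2.36·10^9 photons

Total energy: E_total = P·t = 9.01·10^-6 × 0.0140 = 1.261·10^-7 J.
Per-photon energy: E = 5.341·10^-17 J.
N = E_total / E_photon = 2.36·10^9.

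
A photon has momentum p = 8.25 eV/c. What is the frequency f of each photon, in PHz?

In SI units: p = 8.25 eV/c = 4.4090 × 10^-27 kg·m/s.
Apply f = pc/h: f = 1.995 × 10^15 Hz.
Converting to PHz: f = 1.995 PHz ≈ 1.99 PHz.

1.99 PHz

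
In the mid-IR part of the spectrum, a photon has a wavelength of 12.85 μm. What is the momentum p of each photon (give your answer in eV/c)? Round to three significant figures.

Use h = 6.62607015e-34 J·s, c = 2.99792458e8 m/s, 1 eV = 1.602176634e-19 J.
First convert: λ = 12.85 μm = 1.285e-5 m.
The photon relation is p = h/λ, giving p = 5.156e-29 kg·m/s.
Converting to eV/c: p = 0.09649 eV/c ≈ 0.0965 eV/c.

0.0965 eV/c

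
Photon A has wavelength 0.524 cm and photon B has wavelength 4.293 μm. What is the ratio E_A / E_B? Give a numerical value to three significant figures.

E_A = 3.791e-23 J (from wavelength = 0.524 cm, via E = hc/λ).
E_B = 4.627e-20 J (from wavelength = 4.293 μm, via E = hc/λ).
Ratio = 3.791e-23 / 4.627e-20 = 8.19e-4.

8.19e-4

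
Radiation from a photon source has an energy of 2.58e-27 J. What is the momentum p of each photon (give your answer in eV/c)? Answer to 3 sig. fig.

1.61e-8 eV/c

Use c = 2.99792458e8 m/s, 1 eV = 1.602176634e-19 J.
The photon relation is p = E/c, giving p = 8.606e-36 kg·m/s.
Converting to eV/c: p = 1.610e-8 eV/c ≈ 1.61e-8 eV/c.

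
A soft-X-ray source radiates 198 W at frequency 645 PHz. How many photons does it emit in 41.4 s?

1.92e19 photons

Total energy: E_total = P·t = 198 × 41.4 = 8197 J.
Per-photon energy: E = 4.274e-16 J.
N = E_total / E_photon = 1.92e19.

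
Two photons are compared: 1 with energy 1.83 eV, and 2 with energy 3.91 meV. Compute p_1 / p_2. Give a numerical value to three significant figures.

p_1 = 9.780e-28 kg·m/s (from energy = 1.83 eV, via p = E/c).
p_2 = 2.090e-30 kg·m/s (from energy = 3.91 meV, via p = E/c).
Ratio = 9.780e-28 / 2.090e-30 = 468.

468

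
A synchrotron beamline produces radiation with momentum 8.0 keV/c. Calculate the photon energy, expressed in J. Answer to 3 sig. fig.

1.28e-15 J

Use c = 2.99792458e8 m/s, 1 eV = 1.602176634e-19 J.
Convert to SI: p = 8.0 keV/c = 4.2754e-24 kg·m/s.
Since E = pc for a photon, E = 1.282e-15 J.
So E ≈ 1.28e-15 J.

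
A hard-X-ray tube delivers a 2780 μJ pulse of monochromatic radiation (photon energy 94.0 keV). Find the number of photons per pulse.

Per-photon energy: E = 1.506e-14 J (from energy = 94.0 keV).
N = E_total / E_photon = 0.00278 J / 1.506e-14 J = 1.85e11.

1.85e11 photons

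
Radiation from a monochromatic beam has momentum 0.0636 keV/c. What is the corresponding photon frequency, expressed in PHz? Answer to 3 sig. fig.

15.4 PHz

Use h = 6.62607015 × 10^-34 J·s, c = 2.99792458 × 10^8 m/s, 1 eV = 1.602176634 × 10^-19 J.
First convert: p = 0.0636 keV/c = 3.3990 × 10^-26 kg·m/s.
For a photon f = pc/h, so f = 1.538 × 10^16 Hz.
Converting to PHz: f = 15.38 PHz ≈ 15.4 PHz.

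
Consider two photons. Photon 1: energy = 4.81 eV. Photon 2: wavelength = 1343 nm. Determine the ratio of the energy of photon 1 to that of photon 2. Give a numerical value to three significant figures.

E_1 = 7.706 × 10^-19 J (from energy = 4.81 eV, via E given directly).
E_2 = 1.479 × 10^-19 J (from wavelength = 1343 nm, via E = hc/λ).
Ratio = 7.706 × 10^-19 / 1.479 × 10^-19 = 5.21.

5.21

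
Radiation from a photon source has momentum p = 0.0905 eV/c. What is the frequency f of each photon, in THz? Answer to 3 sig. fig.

First convert: p = 0.0905 eV/c = 4.8366 × 10^-29 kg·m/s.
Since f = pc/h for a photon, f = 2.188 × 10^13 Hz.
Converting to THz: f = 21.88 THz ≈ 21.9 THz.

21.9 THz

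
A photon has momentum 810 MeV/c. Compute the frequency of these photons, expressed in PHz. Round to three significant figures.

(h = 6.62607015e-34 J·s, c = 2.99792458e8 m/s, 1 eV = 1.602176634e-19 J.)
Convert to SI: p = 810 MeV/c = 4.3289e-19 kg·m/s.
The photon relation is f = pc/h, giving f = 1.959e23 Hz.
Converting to PHz: f = 1.959e8 PHz ≈ 1.96e8 PHz.

1.96e8 PHz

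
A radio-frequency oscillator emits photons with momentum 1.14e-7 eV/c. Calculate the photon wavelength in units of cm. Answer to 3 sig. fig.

Convert to SI: p = 1.14e-7 eV/c = 6.0925e-35 kg·m/s.
For a photon λ = h/p, so λ = 10.88 m.
Converting to cm: λ = 1088 cm ≈ 1090 cm.

1090 cm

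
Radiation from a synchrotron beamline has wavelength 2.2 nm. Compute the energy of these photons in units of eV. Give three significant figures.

Take h = 6.62607015 × 10^-34 J·s, c = 2.99792458 × 10^8 m/s, 1 eV = 1.602176634 × 10^-19 J.
First convert: λ = 2.2 nm = 2.2 × 10^-9 m.
Since E = hc/λ for a photon, E = 9.029 × 10^-17 J.
Converting to eV: E = 563.6 eV ≈ 564 eV.

564 eV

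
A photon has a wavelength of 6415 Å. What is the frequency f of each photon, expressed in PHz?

Use c = 2.99792458 × 10^8 m/s.
Convert to SI: λ = 6415 Å = 6.415 × 10^-7 m.
The photon relation is f = c/λ, giving f = 4.673 × 10^14 Hz.
Converting to PHz: f = 0.4673 PHz ≈ 0.467 PHz.

0.467 PHz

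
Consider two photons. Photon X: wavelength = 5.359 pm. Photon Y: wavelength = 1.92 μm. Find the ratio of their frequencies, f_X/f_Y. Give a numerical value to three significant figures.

f_X = 5.594 × 10^19 Hz (from wavelength = 5.359 pm, via f = c/λ).
f_Y = 1.561 × 10^14 Hz (from wavelength = 1.92 μm, via f = c/λ).
Ratio = 5.594 × 10^19 / 1.561 × 10^14 = 3.58 × 10^5.

3.58 × 10^5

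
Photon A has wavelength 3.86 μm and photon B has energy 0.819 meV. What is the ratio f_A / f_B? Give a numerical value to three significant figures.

f_A = 7.767e13 Hz (from wavelength = 3.86 μm, via f = c/λ).
f_B = 1.980e11 Hz (from energy = 0.819 meV, via f = E/h).
Ratio = 7.767e13 / 1.980e11 = 392.

392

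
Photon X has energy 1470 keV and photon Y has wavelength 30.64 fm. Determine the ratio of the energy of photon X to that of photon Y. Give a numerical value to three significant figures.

E_X = 2.355e-13 J (from energy = 1470 keV, via E given directly).
E_Y = 6.483e-12 J (from wavelength = 30.64 fm, via E = hc/λ).
Ratio = 2.355e-13 / 6.483e-12 = 0.0363.

0.0363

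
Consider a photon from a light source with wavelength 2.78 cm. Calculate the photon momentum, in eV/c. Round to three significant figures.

In SI units: λ = 2.78 cm = 0.0278 m.
The photon relation is p = h/λ, giving p = 2.383e-32 kg·m/s.
Converting to eV/c: p = 4.460e-5 eV/c ≈ 4.46e-5 eV/c.

4.46e-5 eV/c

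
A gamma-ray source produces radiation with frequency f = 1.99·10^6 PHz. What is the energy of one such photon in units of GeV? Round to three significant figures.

(h = 6.62607015·10^-34 J·s, 1 eV = 1.602176634·10^-19 J.)
Convert to SI: f = 1.99·10^6 PHz = 1.99·10^21 Hz.
For a photon E = hf, so E = 1.319·10^-12 J.
Converting to GeV: E = 0.008230 GeV ≈ 8.23·10^-3 GeV.

8.23·10^-3 GeV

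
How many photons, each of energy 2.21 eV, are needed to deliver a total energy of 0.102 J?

2.88e17 photons

Per-photon energy: E = 3.541e-19 J (from energy = 2.21 eV).
N = E_total / E_photon = 0.102 J / 3.541e-19 J = 2.88e17.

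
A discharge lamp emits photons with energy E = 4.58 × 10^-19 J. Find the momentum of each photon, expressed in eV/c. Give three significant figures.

2.86 eV/c

Use c = 2.99792458 × 10^8 m/s, 1 eV = 1.602176634 × 10^-19 J.
For a photon p = E/c, so p = 1.528 × 10^-27 kg·m/s.
Converting to eV/c: p = 2.859 eV/c ≈ 2.86 eV/c.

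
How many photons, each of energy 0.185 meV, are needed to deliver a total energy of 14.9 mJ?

Per-photon energy: E = 2.964 × 10^-23 J (from energy = 0.185 meV).
N = E_total / E_photon = 0.0149 J / 2.964 × 10^-23 J = 5.03 × 10^20.

5.03 × 10^20 photons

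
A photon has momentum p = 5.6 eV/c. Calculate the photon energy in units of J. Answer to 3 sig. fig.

In SI units: p = 5.6 eV/c = 2.9928e-27 kg·m/s.
The photon relation is E = pc, giving E = 8.972e-19 J.
So E ≈ 8.97e-19 J.

8.97e-19 J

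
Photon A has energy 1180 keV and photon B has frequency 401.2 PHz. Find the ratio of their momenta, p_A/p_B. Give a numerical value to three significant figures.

711

p_A = 6.306e-22 kg·m/s (from energy = 1180 keV, via p = E/c).
p_B = 8.867e-25 kg·m/s (from frequency = 401.2 PHz, via p = hf/c).
Ratio = 6.306e-22 / 8.867e-25 = 711.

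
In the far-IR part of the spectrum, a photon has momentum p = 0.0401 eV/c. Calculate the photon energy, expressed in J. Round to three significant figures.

6.42e-21 J

Convert to SI: p = 0.0401 eV/c = 2.1431e-29 kg·m/s.
Apply E = pc: E = 6.425e-21 J.
So E ≈ 6.42e-21 J.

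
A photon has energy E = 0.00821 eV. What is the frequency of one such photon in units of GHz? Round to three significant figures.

1990 GHz

(h = 6.62607015 × 10^-34 J·s, 1 eV = 1.602176634 × 10^-19 J.)
First convert: E = 0.00821 eV = 1.3154 × 10^-21 J.
Apply f = E/h: f = 1.985 × 10^12 Hz.
Converting to GHz: f = 1985 GHz ≈ 1990 GHz.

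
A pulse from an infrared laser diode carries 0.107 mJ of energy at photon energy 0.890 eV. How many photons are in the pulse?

Per-photon energy: E = 1.426·10^-19 J (from energy = 0.890 eV).
N = E_total / E_photon = 1.07·10^-4 J / 1.426·10^-19 J = 7.50·10^14.

7.50·10^14 photons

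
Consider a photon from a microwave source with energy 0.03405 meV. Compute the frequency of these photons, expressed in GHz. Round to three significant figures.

8.23 GHz

Use h = 6.62607015e-34 J·s, 1 eV = 1.602176634e-19 J.
In SI units: E = 0.03405 meV = 5.4554e-24 J.
Since f = E/h for a photon, f = 8.233e9 Hz.
Converting to GHz: f = 8.233 GHz ≈ 8.23 GHz.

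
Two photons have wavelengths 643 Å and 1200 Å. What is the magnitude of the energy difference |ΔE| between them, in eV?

8.95 eV

Using E = hc/λ: E₁ = 3.089e-18 J, E₂ = 1.655e-18 J.
|ΔE| = |3.089e-18 − 1.655e-18| = 1.43e-18 J = 8.95 eV.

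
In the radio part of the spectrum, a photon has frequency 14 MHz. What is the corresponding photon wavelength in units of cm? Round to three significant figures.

Convert to SI: f = 14 MHz = 1.4 × 10^7 Hz.
Since λ = c/f for a photon, λ = 21.41 m.
Converting to cm: λ = 2141 cm ≈ 2140 cm.

2140 cm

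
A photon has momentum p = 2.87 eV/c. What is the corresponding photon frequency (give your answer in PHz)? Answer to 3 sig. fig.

Convert to SI: p = 2.87 eV/c = 1.5338 × 10^-27 kg·m/s.
Since f = pc/h for a photon, f = 6.940 × 10^14 Hz.
Converting to PHz: f = 0.6940 PHz ≈ 0.694 PHz.

0.694 PHz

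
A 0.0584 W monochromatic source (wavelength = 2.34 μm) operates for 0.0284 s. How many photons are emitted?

1.95e16 photons

Total energy: E_total = P·t = 0.0584 × 0.0284 = 0.001659 J.
Per-photon energy: E = 8.489e-20 J.
N = E_total / E_photon = 1.95e16.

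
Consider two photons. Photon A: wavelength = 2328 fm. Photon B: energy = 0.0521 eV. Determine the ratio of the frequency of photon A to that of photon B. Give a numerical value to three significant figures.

1.02e7

f_A = 1.288e20 Hz (from wavelength = 2328 fm, via f = c/λ).
f_B = 1.260e13 Hz (from energy = 0.0521 eV, via f = E/h).
Ratio = 1.288e20 / 1.260e13 = 1.02e7.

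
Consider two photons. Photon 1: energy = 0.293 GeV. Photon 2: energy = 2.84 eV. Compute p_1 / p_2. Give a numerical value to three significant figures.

p_1 = 1.566e-19 kg·m/s (from energy = 0.293 GeV, via p = E/c).
p_2 = 1.518e-27 kg·m/s (from energy = 2.84 eV, via p = E/c).
Ratio = 1.566e-19 / 1.518e-27 = 1.03e8.

1.03e8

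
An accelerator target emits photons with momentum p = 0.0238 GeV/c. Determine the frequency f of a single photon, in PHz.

Take h = 6.62607015e-34 J·s, c = 2.99792458e8 m/s, 1 eV = 1.602176634e-19 J.
Convert to SI: p = 0.0238 GeV/c = 1.2719e-20 kg·m/s.
For a photon f = pc/h, so f = 5.755e21 Hz.
Converting to PHz: f = 5.755e6 PHz ≈ 5.75e6 PHz.

5.75e6 PHz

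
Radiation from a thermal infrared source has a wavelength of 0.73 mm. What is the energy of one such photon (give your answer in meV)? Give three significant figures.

Convert to SI: λ = 0.73 mm = 7.3 × 10^-4 m.
Apply E = hc/λ: E = 2.721 × 10^-22 J.
Converting to meV: E = 1.698 meV ≈ 1.70 meV.

1.70 meV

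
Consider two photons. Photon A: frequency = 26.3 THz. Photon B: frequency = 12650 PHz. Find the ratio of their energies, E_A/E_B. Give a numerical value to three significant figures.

2.08·10^-6

E_A = 1.743·10^-20 J (from frequency = 26.3 THz, via E = hf).
E_B = 8.382·10^-15 J (from frequency = 12650 PHz, via E = hf).
Ratio = 1.743·10^-20 / 8.382·10^-15 = 2.08·10^-6.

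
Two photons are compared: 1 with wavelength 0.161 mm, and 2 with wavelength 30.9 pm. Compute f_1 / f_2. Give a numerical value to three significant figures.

f_1 = 1.862·10^12 Hz (from wavelength = 0.161 mm, via f = c/λ).
f_2 = 9.702·10^18 Hz (from wavelength = 30.9 pm, via f = c/λ).
Ratio = 1.862·10^12 / 9.702·10^18 = 1.92·10^-7.

1.92·10^-7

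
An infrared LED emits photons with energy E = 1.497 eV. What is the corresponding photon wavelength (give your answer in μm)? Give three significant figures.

0.828 μm

(h = 6.62607015e-34 J·s, c = 2.99792458e8 m/s, 1 eV = 1.602176634e-19 J.)
In SI units: E = 1.497 eV = 2.3985e-19 J.
The photon relation is λ = hc/E, giving λ = 8.282e-7 m.
Converting to μm: λ = 0.8282 μm ≈ 0.828 μm.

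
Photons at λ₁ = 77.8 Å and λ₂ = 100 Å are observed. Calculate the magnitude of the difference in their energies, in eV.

Using E = hc/λ: E₁ = 2.553e-17 J, E₂ = 1.986e-17 J.
|ΔE| = |2.553e-17 − 1.986e-17| = 5.67e-18 J = 35.4 eV.

35.4 eV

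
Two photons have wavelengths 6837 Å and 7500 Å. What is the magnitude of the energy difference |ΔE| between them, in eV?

Using E = hc/λ: E₁ = 2.9054 × 10^-19 J, E₂ = 2.6486 × 10^-19 J.
|ΔE| = |2.9054 × 10^-19 − 2.6486 × 10^-19| = 2.57 × 10^-20 J = 0.160 eV.

0.160 eV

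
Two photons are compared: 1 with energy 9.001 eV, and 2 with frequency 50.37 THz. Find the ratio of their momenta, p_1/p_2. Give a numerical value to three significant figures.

43.2

p_1 = 4.810e-27 kg·m/s (from energy = 9.001 eV, via p = E/c).
p_2 = 1.113e-28 kg·m/s (from frequency = 50.37 THz, via p = hf/c).
Ratio = 4.810e-27 / 1.113e-28 = 43.2.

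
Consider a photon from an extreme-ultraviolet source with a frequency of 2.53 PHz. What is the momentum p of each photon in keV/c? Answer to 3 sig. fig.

0.0105 keV/c

Take h = 6.62607015 × 10^-34 J·s, c = 2.99792458 × 10^8 m/s, 1 eV = 1.602176634 × 10^-19 J.
In SI units: f = 2.53 PHz = 2.53 × 10^15 Hz.
The photon relation is p = hf/c, giving p = 5.592 × 10^-27 kg·m/s.
Converting to keV/c: p = 0.01046 keV/c ≈ 0.0105 keV/c.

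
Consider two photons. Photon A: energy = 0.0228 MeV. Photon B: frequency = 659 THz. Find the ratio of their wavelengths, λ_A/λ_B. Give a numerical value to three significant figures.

1.20e-4

λ_A = 5.438e-11 m (from energy = 0.0228 MeV, via λ = hc/E).
λ_B = 4.549e-7 m (from frequency = 659 THz, via λ = c/f).
Ratio = 5.438e-11 / 4.549e-7 = 1.20e-4.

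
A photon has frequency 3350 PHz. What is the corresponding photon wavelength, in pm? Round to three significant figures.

89.5 pm

Take c = 2.99792458·10^8 m/s.
In SI units: f = 3350 PHz = 3.35·10^18 Hz.
For a photon λ = c/f, so λ = 8.949·10^-11 m.
Converting to pm: λ = 89.49 pm ≈ 89.5 pm.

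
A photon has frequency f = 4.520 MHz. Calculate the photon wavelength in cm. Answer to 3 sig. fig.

Use c = 2.99792458 × 10^8 m/s.
Convert to SI: f = 4.520 MHz = 4.520 × 10^6 Hz.
Since λ = c/f for a photon, λ = 66.33 m.
Converting to cm: λ = 6633 cm ≈ 6630 cm.

6630 cm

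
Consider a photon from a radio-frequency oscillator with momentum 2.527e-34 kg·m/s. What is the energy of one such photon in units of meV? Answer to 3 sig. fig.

4.73e-4 meV

Take c = 2.99792458e8 m/s, 1 eV = 1.602176634e-19 J.
The photon relation is E = pc, giving E = 7.576e-26 J.
Converting to meV: E = 4.728e-4 meV ≈ 4.73e-4 meV.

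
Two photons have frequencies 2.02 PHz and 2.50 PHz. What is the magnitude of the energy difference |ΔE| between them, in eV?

Using E = hf: E₁ = 1.338e-18 J, E₂ = 1.657e-18 J.
|ΔE| = |1.338e-18 − 1.657e-18| = 3.18e-19 J = 1.99 eV.

1.99 eV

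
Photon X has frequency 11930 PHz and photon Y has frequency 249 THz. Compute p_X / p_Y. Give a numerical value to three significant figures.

4.79e4

p_X = 2.637e-23 kg·m/s (from frequency = 11930 PHz, via p = hf/c).
p_Y = 5.503e-28 kg·m/s (from frequency = 249 THz, via p = hf/c).
Ratio = 2.637e-23 / 5.503e-28 = 4.79e4.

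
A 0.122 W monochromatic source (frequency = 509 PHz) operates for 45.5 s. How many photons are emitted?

Total energy: E_total = P·t = 0.122 × 45.5 = 5.551 J.
Per-photon energy: E = 3.373 × 10^-16 J.
N = E_total / E_photon = 1.65 × 10^16.

1.65 × 10^16 photons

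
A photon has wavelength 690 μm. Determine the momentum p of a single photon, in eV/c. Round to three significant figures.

1.80e-3 eV/c

Take h = 6.62607015e-34 J·s, c = 2.99792458e8 m/s, 1 eV = 1.602176634e-19 J.
Convert to SI: λ = 690 μm = 6.9e-4 m.
Apply p = h/λ: p = 9.603e-31 kg·m/s.
Converting to eV/c: p = 0.001797 eV/c ≈ 1.80e-3 eV/c.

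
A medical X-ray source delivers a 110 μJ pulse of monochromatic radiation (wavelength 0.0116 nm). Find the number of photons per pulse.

Per-photon energy: E = 1.712e-14 J (from wavelength = 0.0116 nm).
N = E_total / E_photon = 1.10e-4 J / 1.712e-14 J = 6.42e9.

6.42e9 photons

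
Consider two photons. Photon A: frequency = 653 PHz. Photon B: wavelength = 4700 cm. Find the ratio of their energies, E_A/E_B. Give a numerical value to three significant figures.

E_A = 4.327 × 10^-16 J (from frequency = 653 PHz, via E = hf).
E_B = 4.226 × 10^-27 J (from wavelength = 4700 cm, via E = hc/λ).
Ratio = 4.327 × 10^-16 / 4.226 × 10^-27 = 1.02 × 10^11.

1.02 × 10^11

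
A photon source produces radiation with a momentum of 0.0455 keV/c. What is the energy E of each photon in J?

7.29 × 10^-18 J

Convert to SI: p = 0.0455 keV/c = 2.4317 × 10^-26 kg·m/s.
For a photon E = pc, so E = 7.290 × 10^-18 J.
So E ≈ 7.29 × 10^-18 J.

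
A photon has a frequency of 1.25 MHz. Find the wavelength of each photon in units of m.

240 m

Use c = 2.99792458e8 m/s.
First convert: f = 1.25 MHz = 1.25e6 Hz.
For a photon λ = c/f, so λ = 239.8 m.
So λ ≈ 240 m.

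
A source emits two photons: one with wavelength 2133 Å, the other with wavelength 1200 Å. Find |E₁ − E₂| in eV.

Using E = hc/λ: E₁ = 9.3129e-19 J, E₂ = 1.6554e-18 J.
|ΔE| = |9.3129e-19 − 1.6554e-18| = 7.24e-19 J = 4.52 eV.

4.52 eV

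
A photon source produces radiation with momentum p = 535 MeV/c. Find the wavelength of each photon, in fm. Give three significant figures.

2.32 fm

First convert: p = 535 MeV/c = 2.8592 × 10^-19 kg·m/s.
The photon relation is λ = h/p, giving λ = 2.317 × 10^-15 m.
Converting to fm: λ = 2.317 fm ≈ 2.32 fm.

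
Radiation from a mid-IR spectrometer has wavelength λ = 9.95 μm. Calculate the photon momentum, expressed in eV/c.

0.125 eV/c

(h = 6.62607015 × 10^-34 J·s, c = 2.99792458 × 10^8 m/s, 1 eV = 1.602176634 × 10^-19 J.)
In SI units: λ = 9.95 μm = 9.95 × 10^-6 m.
The photon relation is p = h/λ, giving p = 6.659 × 10^-29 kg·m/s.
Converting to eV/c: p = 0.1246 eV/c ≈ 0.125 eV/c.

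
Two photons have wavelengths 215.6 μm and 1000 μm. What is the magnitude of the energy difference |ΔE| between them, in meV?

Using E = hc/λ: E₁ = 9.2136 × 10^-22 J, E₂ = 1.9864 × 10^-22 J.
|ΔE| = |9.2136 × 10^-22 − 1.9864 × 10^-22| = 7.23 × 10^-22 J = 4.51 meV.

4.51 meV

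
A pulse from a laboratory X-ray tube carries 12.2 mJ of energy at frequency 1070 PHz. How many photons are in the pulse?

1.72e13 photons

Per-photon energy: E = 7.090e-16 J (from frequency = 1070 PHz).
N = E_total / E_photon = 0.0122 J / 7.090e-16 J = 1.72e13.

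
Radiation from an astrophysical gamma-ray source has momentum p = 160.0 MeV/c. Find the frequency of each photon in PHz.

3.87 × 10^7 PHz

(h = 6.62607015 × 10^-34 J·s, c = 2.99792458 × 10^8 m/s, 1 eV = 1.602176634 × 10^-19 J.)
Convert to SI: p = 160.0 MeV/c = 8.5509 × 10^-20 kg·m/s.
Since f = pc/h for a photon, f = 3.869 × 10^22 Hz.
Converting to PHz: f = 3.869 × 10^7 PHz ≈ 3.87 × 10^7 PHz.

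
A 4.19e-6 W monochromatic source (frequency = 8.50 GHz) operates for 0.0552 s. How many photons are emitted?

Total energy: E_total = P·t = 4.19e-6 × 0.0552 = 2.313e-7 J.
Per-photon energy: E = 5.632e-24 J.
N = E_total / E_photon = 4.11e16.

4.11e16 photons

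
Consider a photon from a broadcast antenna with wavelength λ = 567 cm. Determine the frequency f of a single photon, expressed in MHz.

Take c = 2.99792458 × 10^8 m/s.
First convert: λ = 567 cm = 5.67 m.
Since f = c/λ for a photon, f = 5.287 × 10^7 Hz.
Converting to MHz: f = 52.87 MHz ≈ 52.9 MHz.

52.9 MHz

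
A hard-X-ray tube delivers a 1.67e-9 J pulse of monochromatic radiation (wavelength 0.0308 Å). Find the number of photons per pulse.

Per-photon energy: E = 6.449e-14 J (from wavelength = 0.0308 Å).
N = E_total / E_photon = 1.67e-9 J / 6.449e-14 J = 25900.

2.59e4 photons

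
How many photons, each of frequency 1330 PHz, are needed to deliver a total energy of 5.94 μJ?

6.74 × 10^9 photons

Per-photon energy: E = 8.813 × 10^-16 J (from frequency = 1330 PHz).
N = E_total / E_photon = 5.94 × 10^-6 J / 8.813 × 10^-16 J = 6.74 × 10^9.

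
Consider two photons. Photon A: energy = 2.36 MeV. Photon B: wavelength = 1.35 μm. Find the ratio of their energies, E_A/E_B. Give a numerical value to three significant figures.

E_A = 3.781e-13 J (from energy = 2.36 MeV, via E given directly).
E_B = 1.471e-19 J (from wavelength = 1.35 μm, via E = hc/λ).
Ratio = 3.781e-13 / 1.471e-19 = 2.57e6.

2.57e6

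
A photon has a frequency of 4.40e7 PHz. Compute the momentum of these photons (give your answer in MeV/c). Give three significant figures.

182 MeV/c

Take h = 6.62607015e-34 J·s, c = 2.99792458e8 m/s, 1 eV = 1.602176634e-19 J.
Convert to SI: f = 4.40e7 PHz = 4.40e22 Hz.
For a photon p = hf/c, so p = 9.725e-20 kg·m/s.
Converting to MeV/c: p = 182.0 MeV/c ≈ 182 MeV/c.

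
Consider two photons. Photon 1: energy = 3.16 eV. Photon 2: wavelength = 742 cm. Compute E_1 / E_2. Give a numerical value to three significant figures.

1.89 × 10^7

E_1 = 5.063 × 10^-19 J (from energy = 3.16 eV, via E given directly).
E_2 = 2.677 × 10^-26 J (from wavelength = 742 cm, via E = hc/λ).
Ratio = 5.063 × 10^-19 / 2.677 × 10^-26 = 1.89 × 10^7.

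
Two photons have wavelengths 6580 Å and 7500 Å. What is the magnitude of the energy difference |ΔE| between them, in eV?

0.231 eV

Using E = hc/λ: E₁ = 3.019e-19 J, E₂ = 2.649e-19 J.
|ΔE| = |3.019e-19 − 2.649e-19| = 3.70e-20 J = 0.231 eV.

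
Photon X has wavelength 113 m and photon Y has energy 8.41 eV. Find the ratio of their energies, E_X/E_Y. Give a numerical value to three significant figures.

E_X = 1.758e-27 J (from wavelength = 113 m, via E = hc/λ).
E_Y = 1.347e-18 J (from energy = 8.41 eV, via E given directly).
Ratio = 1.758e-27 / 1.347e-18 = 1.30e-9.

1.30e-9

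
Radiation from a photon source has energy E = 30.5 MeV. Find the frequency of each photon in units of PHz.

7.37e6 PHz

Take h = 6.62607015e-34 J·s, 1 eV = 1.602176634e-19 J.
In SI units: E = 30.5 MeV = 4.8866e-12 J.
The photon relation is f = E/h, giving f = 7.375e21 Hz.
Converting to PHz: f = 7.375e6 PHz ≈ 7.37e6 PHz.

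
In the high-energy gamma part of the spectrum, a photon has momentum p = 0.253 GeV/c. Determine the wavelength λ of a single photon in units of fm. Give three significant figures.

Use h = 6.62607015·10^-34 J·s, c = 2.99792458·10^8 m/s, 1 eV = 1.602176634·10^-19 J.
In SI units: p = 0.253 GeV/c = 1.3521·10^-19 kg·m/s.
For a photon λ = h/p, so λ = 4.901·10^-15 m.
Converting to fm: λ = 4.901 fm ≈ 4.90 fm.

4.90 fm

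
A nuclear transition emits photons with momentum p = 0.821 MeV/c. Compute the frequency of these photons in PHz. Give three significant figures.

1.99·10^5 PHz

Use h = 6.62607015·10^-34 J·s, c = 2.99792458·10^8 m/s, 1 eV = 1.602176634·10^-19 J.
Convert to SI: p = 0.821 MeV/c = 4.3877·10^-22 kg·m/s.
The photon relation is f = pc/h, giving f = 1.985·10^20 Hz.
Converting to PHz: f = 198500 PHz ≈ 1.99·10^5 PHz.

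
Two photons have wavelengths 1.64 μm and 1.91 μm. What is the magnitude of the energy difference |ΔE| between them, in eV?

Using E = hc/λ: E₁ = 1.211·10^-19 J, E₂ = 1.040·10^-19 J.
|ΔE| = |1.211·10^-19 − 1.040·10^-19| = 1.71·10^-20 J = 0.107 eV.

0.107 eV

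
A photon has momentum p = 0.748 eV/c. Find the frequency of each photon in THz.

181 THz

Use h = 6.62607015e-34 J·s, c = 2.99792458e8 m/s, 1 eV = 1.602176634e-19 J.
Convert to SI: p = 0.748 eV/c = 3.9975e-28 kg·m/s.
For a photon f = pc/h, so f = 1.809e14 Hz.
Converting to THz: f = 180.9 THz ≈ 181 THz.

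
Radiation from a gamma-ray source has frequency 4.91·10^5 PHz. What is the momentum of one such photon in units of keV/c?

2030 keV/c

Take h = 6.62607015·10^-34 J·s, c = 2.99792458·10^8 m/s, 1 eV = 1.602176634·10^-19 J.
In SI units: f = 4.91·10^5 PHz = 4.91·10^20 Hz.
For a photon p = hf/c, so p = 1.085·10^-21 kg·m/s.
Converting to keV/c: p = 2031 keV/c ≈ 2030 keV/c.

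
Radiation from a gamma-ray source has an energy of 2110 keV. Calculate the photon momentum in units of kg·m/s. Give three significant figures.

1.13 × 10^-21 kg·m/s

Convert to SI: E = 2110 keV = 3.3806 × 10^-13 J.
For a photon p = E/c, so p = 1.128 × 10^-21 kg·m/s.
So p ≈ 1.13 × 10^-21 kg·m/s.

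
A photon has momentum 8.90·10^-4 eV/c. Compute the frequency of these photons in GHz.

Use h = 6.62607015·10^-34 J·s, c = 2.99792458·10^8 m/s, 1 eV = 1.602176634·10^-19 J.
First convert: p = 8.90·10^-4 eV/c = 4.7564·10^-31 kg·m/s.
Since f = pc/h for a photon, f = 2.152·10^11 Hz.
Converting to GHz: f = 215.2 GHz ≈ 215 GHz.

215 GHz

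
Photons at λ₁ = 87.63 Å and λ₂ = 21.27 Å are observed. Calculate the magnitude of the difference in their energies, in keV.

0.441 keV

Using E = hc/λ: E₁ = 2.2669·10^-17 J, E₂ = 9.3392·10^-17 J.
|ΔE| = |2.2669·10^-17 − 9.3392·10^-17| = 7.07·10^-17 J = 0.441 keV.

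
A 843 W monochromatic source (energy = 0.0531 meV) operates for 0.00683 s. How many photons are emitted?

6.77e23 photons

Total energy: E_total = P·t = 843 × 0.00683 = 5.758 J.
Per-photon energy: E = 8.508e-24 J.
N = E_total / E_photon = 6.77e23.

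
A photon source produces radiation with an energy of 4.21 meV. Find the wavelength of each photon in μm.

Take h = 6.62607015 × 10^-34 J·s, c = 2.99792458 × 10^8 m/s, 1 eV = 1.602176634 × 10^-19 J.
First convert: E = 4.21 meV = 6.7452 × 10^-22 J.
Apply λ = hc/E: λ = 2.945 × 10^-4 m.
Converting to μm: λ = 294.5 μm ≈ 294 μm.

294 μm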